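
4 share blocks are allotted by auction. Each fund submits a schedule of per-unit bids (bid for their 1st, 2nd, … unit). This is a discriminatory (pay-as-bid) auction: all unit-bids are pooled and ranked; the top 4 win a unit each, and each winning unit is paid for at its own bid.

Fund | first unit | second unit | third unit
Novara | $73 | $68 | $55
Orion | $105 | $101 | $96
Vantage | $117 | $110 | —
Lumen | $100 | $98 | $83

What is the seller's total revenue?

All unit-bids, highest first — top 4: 117 (Vantage-1), 110 (Vantage-2), 105 (Orion-1), 101 (Orion-2)
Next rejected bid: $100 (not a price — pay-as-bid).
Each winning unit pays its own bid.
Revenue = 117 + 110 + 105 + 101 = $433.

Total revenue: $433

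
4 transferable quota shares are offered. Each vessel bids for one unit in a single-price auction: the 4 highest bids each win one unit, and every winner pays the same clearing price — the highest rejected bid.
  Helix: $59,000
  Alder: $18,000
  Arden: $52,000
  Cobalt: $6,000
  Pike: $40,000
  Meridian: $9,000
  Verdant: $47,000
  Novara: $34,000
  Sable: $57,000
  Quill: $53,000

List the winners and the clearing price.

Bids ranked high→low: 59,000 (Helix), 57,000 (Sable), 53,000 (Quill), 52,000 (Arden), 47,000 (Verdant), 40,000 (Pike), …
The 4 highest are Helix, Sable, Quill, Arden.
First losing bid is Verdant's $47,000, which sets the uniform price.

Helix, Sable, Quill, Arden; each pays $47,000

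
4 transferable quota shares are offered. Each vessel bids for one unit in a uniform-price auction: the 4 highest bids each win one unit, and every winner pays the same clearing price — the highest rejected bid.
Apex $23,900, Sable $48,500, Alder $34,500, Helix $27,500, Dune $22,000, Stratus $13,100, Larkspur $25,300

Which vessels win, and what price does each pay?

Sorting: 48,500 (Sable), 34,500 (Alder), 27,500 (Helix), 25,300 (Larkspur), 23,900 (Apex), 22,000 (Dune), …
The 4 highest are Sable, Alder, Helix, Larkspur.
First losing bid is Apex's $23,900, which sets the uniform price.

Sable, Alder, Helix, Larkspur; each pays $23,900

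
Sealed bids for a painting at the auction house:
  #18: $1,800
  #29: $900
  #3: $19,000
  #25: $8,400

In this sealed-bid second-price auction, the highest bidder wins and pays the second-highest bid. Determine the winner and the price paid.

#3 pays $8,400

Rule: the highest bidder wins and pays the second-highest bid.
Bids ranked: 19,000 (#3) > 8,400 (#25) > 1,800 (#18) > 900 (#29)
Second-price: #3 pays #25's bid of $8,400.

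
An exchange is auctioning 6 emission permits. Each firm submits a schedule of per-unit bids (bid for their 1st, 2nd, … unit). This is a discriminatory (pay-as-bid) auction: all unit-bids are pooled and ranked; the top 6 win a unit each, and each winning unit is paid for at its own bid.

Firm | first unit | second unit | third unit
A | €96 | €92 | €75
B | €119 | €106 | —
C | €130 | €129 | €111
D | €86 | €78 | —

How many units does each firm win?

Merging the schedules and taking the best 6: 130 (C-1), 129 (C-2), 119 (B-1), 111 (C-3), 106 (B-2), 96 (A-1)
Next rejected bid: €92 (not a price — pay-as-bid).
Allocation: A 1, B 2, C 3.

A 1, B 2, C 3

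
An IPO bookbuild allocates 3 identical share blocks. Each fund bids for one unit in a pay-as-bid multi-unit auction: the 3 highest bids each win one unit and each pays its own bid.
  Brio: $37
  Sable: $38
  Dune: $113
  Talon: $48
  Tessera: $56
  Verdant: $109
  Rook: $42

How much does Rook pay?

Rook pays $0

Ordering the bids: 113 (Dune), 109 (Verdant), 56 (Tessera), 48 (Talon), 42 (Rook), …
Winners (3 units): Dune, Verdant, Tessera.
Rook does not win → $0.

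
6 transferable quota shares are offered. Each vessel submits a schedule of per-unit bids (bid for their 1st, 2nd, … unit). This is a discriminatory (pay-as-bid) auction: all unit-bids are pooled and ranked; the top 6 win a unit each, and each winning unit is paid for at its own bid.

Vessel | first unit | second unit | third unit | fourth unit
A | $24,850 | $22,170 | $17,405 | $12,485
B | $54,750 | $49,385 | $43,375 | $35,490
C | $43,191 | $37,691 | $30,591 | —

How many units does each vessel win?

Merging the schedules and taking the best 6: 54,750 (B-1), 49,385 (B-2), 43,375 (B-3), 43,191 (C-1), 37,691 (C-2), 35,490 (B-4)
Next rejected bid: $30,591 (not a price — pay-as-bid).
Allocation: B 4, C 2.

B 4, C 2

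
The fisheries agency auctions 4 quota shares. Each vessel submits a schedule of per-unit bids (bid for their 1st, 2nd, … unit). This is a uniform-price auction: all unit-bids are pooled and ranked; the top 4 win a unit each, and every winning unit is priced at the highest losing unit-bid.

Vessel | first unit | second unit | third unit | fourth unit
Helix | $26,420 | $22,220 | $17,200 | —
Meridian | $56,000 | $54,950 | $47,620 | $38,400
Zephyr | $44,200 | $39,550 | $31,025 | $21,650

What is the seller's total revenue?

Total revenue: $158,200

Merging the schedules and taking the best 4: 56,000 (Meridian-1), 54,950 (Meridian-2), 47,620 (Meridian-3), 44,200 (Zephyr-1)
Highest rejected unit-bid = $39,550.
Allocation: Meridian 3, Zephyr 1. Every unit priced at $39,550.
Revenue = 4 × 39,550 = $158,200.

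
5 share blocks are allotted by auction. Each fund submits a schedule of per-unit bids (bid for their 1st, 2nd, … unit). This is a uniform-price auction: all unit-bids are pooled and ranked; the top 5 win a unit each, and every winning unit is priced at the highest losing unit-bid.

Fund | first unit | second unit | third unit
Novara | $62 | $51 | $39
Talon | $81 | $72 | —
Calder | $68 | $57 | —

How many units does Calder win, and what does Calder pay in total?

Calder: 2 units, pays $102

Merging the schedules and taking the best 5: 81 (Talon-1), 72 (Talon-2), 68 (Calder-1), 62 (Novara-1), 57 (Calder-2)
First bid not allocated: $51.
Calder wins 2 unit(s) at $51 each.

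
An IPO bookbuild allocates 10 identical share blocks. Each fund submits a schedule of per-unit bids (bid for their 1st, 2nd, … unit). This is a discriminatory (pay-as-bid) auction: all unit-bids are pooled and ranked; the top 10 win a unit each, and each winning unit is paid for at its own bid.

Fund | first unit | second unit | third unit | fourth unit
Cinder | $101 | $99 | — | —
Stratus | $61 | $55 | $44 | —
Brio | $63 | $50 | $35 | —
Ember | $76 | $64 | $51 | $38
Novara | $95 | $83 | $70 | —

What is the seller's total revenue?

Total revenue: $767

All unit-bids, highest first — top 10: 101 (Cinder-1), 99 (Cinder-2), 95 (Novara-1), 83 (Novara-2), 76 (Ember-1), 70 (Novara-3), 64 (Ember-2), 63 (Brio-1), 61 (Stratus-1), 55 (Stratus-2)
Next rejected bid: $51 (not a price — pay-as-bid).
Each winning unit pays its own bid.
Revenue = 101 + 99 + 95 + 83 + 76 + 70 + 64 + 63 + 61 + 55 = $767.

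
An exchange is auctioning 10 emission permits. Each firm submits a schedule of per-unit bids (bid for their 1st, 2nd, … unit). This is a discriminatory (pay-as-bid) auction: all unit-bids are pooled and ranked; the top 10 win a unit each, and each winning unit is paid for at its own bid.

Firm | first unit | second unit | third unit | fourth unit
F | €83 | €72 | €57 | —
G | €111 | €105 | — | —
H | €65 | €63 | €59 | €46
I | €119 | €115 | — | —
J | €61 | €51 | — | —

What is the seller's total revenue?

Total revenue: €853

Merging the schedules and taking the best 10: 119 (I-1), 115 (I-2), 111 (G-1), 105 (G-2), 83 (F-1), 72 (F-2), 65 (H-1), 63 (H-2), 61 (J-1), 59 (H-3)
Next rejected bid: €57 (not a price — pay-as-bid).
Each winning unit pays its own bid.
Revenue = 119 + 115 + 111 + 105 + 83 + 72 + 65 + 63 + 61 + 59 = €853.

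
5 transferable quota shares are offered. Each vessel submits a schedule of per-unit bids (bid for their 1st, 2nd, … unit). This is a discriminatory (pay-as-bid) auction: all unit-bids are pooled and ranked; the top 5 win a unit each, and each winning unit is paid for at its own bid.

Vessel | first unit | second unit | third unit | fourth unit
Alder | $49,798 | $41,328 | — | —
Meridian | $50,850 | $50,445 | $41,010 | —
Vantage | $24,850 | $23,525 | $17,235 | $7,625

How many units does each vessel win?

Alder 2, Meridian 3

All unit-bids, highest first — top 5: 50,850 (Meridian-1), 50,445 (Meridian-2), 49,798 (Alder-1), 41,328 (Alder-2), 41,010 (Meridian-3)
Next rejected bid: $24,850 (not a price — pay-as-bid).
Allocation: Alder 2, Meridian 3.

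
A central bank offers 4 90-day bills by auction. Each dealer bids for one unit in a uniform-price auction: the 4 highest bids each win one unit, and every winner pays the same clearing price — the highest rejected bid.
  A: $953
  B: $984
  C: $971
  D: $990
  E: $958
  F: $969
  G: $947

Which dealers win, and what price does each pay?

D, B, C, F; each pays $958

Sorting: 990 (D), 984 (B), 971 (C), 969 (F), 958 (E), 953 (A), …
Winners (4 units): D, B, C, F.
First losing bid is E's $958, which sets the uniform price.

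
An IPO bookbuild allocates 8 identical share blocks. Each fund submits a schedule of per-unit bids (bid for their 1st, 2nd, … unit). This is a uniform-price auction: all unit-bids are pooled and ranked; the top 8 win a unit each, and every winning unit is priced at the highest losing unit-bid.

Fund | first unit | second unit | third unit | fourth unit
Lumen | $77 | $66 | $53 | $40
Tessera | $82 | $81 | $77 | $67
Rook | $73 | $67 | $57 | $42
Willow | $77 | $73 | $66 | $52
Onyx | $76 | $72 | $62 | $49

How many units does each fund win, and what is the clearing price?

Lumen 1, Onyx 1, Rook 1, Tessera 3, Willow 2; clearing price $72

All unit-bids, highest first — top 8: 82 (Tessera-1), 81 (Tessera-2), 77 (Lumen-1), 77 (Tessera-3), 77 (Willow-1), 76 (Onyx-1), 73 (Rook-1), 73 (Willow-2)
First bid not allocated: $72.
Allocation: Lumen 1, Onyx 1, Rook 1, Tessera 3, Willow 2.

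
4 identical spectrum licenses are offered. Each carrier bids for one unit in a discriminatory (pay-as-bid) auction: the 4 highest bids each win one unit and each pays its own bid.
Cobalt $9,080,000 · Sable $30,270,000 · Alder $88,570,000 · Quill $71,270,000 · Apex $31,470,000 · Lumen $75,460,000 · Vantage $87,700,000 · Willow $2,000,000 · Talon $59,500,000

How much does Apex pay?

Bids ranked high→low: 88,570,000 (Alder), 87,700,000 (Vantage), 75,460,000 (Lumen), 71,270,000 (Quill), 59,500,000 (Talon), 31,470,000 (Apex), …
Top 4: Alder, Vantage, Lumen, Quill.
Apex does not win → $0.

Apex pays $0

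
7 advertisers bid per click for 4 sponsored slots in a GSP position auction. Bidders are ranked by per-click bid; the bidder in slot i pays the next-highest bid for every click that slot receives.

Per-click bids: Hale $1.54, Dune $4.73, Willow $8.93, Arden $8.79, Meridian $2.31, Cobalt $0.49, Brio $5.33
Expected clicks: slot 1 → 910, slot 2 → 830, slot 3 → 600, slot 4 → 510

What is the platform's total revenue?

Total revenue: $16438.90

Sorting advertisers: $8.93 (Willow) > $8.79 (Arden) > $5.33 (Brio) > $4.73 (Dune) > $2.31 (Meridian) > …
Slot 1: Willow pays $8.79 × 910 = $7998.90
Slot 2: Arden pays $5.33 × 830 = $4423.90
Slot 3: Brio pays $4.73 × 600 = $2838.00
Slot 4: Dune pays $2.31 × 510 = $1178.10
Total = $16438.90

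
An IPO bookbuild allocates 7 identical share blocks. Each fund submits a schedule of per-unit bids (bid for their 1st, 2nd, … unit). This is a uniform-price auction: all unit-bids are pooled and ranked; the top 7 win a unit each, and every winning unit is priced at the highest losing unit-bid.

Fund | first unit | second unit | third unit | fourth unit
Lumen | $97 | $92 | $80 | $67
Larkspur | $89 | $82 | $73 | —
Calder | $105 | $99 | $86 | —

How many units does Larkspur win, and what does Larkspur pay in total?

All unit-bids, highest first — top 7: 105 (Calder-1), 99 (Calder-2), 97 (Lumen-1), 92 (Lumen-2), 89 (Larkspur-1), 86 (Calder-3), 82 (Larkspur-2)
The (k+1)-th unit-bid is $80.
Larkspur wins 2 unit(s) at $80 each.

Larkspur: 2 units, pays $160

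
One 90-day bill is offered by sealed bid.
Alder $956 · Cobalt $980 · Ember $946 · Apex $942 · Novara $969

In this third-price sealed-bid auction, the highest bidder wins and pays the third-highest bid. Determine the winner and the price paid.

Third-price sealed-bid auction: the highest bidder wins and pays the third-highest bid.
Bids ranked: 980 (Cobalt) > 969 (Novara) > 956 (Alder) > 946 (Ember) > 942 (Apex)
Cobalt is highest; pays the third-highest bid, $956.

Cobalt pays $956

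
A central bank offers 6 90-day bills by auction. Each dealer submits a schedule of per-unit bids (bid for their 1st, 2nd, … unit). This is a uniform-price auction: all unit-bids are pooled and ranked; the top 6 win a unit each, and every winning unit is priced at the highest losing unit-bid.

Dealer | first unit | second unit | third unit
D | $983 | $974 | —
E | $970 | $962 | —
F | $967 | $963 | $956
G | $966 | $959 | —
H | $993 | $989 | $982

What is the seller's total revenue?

Total revenue: $5,802

All unit-bids, highest first — top 6: 993 (H-1), 989 (H-2), 983 (D-1), 982 (H-3), 974 (D-2), 970 (E-1)
The (k+1)-th unit-bid is $967.
Allocation: D 2, E 1, H 3. Every unit priced at $967.
Revenue = 6 × 967 = $5,802.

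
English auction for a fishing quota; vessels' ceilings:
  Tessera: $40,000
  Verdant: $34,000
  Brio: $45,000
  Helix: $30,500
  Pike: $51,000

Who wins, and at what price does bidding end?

Limits in order: 51,000 (Pike) > 45,000 (Brio) > 40,000 (Tessera) > 34,000 (Verdant) > 30,500 (Helix)
Bidding ends when Brio exits at $45,000; Pike takes it.

Pike wins at $45,000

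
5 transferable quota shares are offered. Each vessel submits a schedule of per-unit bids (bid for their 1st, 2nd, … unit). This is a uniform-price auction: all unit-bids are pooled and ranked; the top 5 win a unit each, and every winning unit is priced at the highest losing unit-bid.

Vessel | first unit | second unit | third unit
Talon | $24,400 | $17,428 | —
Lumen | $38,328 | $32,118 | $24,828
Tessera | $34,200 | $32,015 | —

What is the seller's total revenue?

All unit-bids, highest first — top 5: 38,328 (Lumen-1), 34,200 (Tessera-1), 32,118 (Lumen-2), 32,015 (Tessera-2), 24,828 (Lumen-3)
First bid not allocated: $24,400.
Allocation: Lumen 3, Tessera 2. Every unit priced at $24,400.
Revenue = 5 × 24,400 = $122,000.

Total revenue: $122,000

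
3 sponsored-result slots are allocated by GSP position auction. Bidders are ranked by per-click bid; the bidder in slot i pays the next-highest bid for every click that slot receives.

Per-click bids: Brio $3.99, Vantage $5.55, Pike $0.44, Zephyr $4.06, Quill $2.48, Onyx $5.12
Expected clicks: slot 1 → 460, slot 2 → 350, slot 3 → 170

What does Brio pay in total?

Sorting advertisers: $5.55 (Vantage) > $5.12 (Onyx) > $4.06 (Zephyr) > $3.99 (Brio) > …
Brio ranks below slot 3 → no slot, pays nothing.

Brio pays $0.00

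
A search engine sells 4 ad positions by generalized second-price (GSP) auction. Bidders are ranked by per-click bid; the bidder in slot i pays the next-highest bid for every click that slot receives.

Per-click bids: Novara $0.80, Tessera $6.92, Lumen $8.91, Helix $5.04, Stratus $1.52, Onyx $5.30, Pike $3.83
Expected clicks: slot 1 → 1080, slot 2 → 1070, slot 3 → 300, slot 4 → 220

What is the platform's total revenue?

Total revenue: $15499.20

Ranked by bid: $8.91 (Lumen) > $6.92 (Tessera) > $5.30 (Onyx) > $5.04 (Helix) > $3.83 (Pike) > …
Slot 1: Lumen pays $6.92 × 1080 = $7473.60
Slot 2: Tessera pays $5.30 × 1070 = $5671.00
Slot 3: Onyx pays $5.04 × 300 = $1512.00
Slot 4: Helix pays $3.83 × 220 = $842.60
Total = $15499.20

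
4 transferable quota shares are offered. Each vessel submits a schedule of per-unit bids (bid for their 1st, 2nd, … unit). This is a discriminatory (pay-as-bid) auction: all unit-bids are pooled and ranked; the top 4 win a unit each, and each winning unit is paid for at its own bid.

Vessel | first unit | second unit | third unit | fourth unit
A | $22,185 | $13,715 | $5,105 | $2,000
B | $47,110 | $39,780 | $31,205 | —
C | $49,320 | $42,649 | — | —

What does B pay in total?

Merging the schedules and taking the best 4: 49,320 (C-1), 47,110 (B-1), 42,649 (C-2), 39,780 (B-2)
Next rejected bid: $31,205 (not a price — pay-as-bid).
B's winning unit-bids: 47,110 + 39,780 = $86,890.

B pays $86,890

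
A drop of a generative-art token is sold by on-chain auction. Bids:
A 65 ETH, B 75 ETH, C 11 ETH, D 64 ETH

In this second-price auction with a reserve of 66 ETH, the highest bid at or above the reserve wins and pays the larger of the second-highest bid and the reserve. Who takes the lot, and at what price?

Bids in order: 75 (B) > 65 (A) > 64 (D) > 11 (C)
Highest eligible bid: B at 75 ETH.
max(second-highest 65 ETH, reserve 66 ETH) = 66 ETH.

B pays 66 ETH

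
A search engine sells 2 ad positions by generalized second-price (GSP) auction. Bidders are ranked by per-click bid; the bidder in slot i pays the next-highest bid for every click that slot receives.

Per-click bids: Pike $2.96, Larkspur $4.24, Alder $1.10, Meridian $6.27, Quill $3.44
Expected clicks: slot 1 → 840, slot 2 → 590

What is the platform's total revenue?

Sorting advertisers: $6.27 (Meridian) > $4.24 (Larkspur) > $3.44 (Quill) > …
Slot 1: Meridian pays $4.24 × 840 = $3561.60
Slot 2: Larkspur pays $3.44 × 590 = $2029.60
Total = $5591.20

Total revenue: $5591.20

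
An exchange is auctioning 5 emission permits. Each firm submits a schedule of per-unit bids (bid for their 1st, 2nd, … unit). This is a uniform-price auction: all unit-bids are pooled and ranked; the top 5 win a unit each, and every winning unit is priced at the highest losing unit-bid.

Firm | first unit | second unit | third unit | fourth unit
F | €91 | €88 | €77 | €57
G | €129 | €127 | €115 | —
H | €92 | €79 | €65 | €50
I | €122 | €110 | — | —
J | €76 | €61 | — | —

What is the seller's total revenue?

Total revenue: €460

All unit-bids, highest first — top 5: 129 (G-1), 127 (G-2), 122 (I-1), 115 (G-3), 110 (I-2)
First bid not allocated: €92.
Allocation: G 3, I 2. Every unit priced at €92.
Revenue = 5 × 92 = €460.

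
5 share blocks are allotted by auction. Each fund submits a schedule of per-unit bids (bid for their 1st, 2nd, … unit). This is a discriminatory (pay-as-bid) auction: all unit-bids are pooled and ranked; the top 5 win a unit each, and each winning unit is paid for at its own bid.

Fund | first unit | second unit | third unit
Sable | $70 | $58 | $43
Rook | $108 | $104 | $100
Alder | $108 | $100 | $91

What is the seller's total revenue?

Pooled unit-bids ranked (top 5): 108 (Rook-1), 108 (Alder-1), 104 (Rook-2), 100 (Rook-3), 100 (Alder-2)
Next rejected bid: $91 (not a price — pay-as-bid).
Each winning unit pays its own bid.
Revenue = 108 + 108 + 104 + 100 + 100 = $520.

Total revenue: $520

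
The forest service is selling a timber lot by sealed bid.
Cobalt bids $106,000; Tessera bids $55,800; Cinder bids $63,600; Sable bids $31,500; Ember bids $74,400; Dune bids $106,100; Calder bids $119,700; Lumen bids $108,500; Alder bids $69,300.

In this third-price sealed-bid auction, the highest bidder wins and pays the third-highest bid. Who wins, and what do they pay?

Rule: the highest bidder wins and pays the third-highest bid.
Sorting bids: 119,700 (Calder) > 108,500 (Lumen) > 106,100 (Dune) > 106,000 (Cobalt) > 74,400 (Ember) > 69,300 (Alder) > …
Calder wins; payment is bid #3 in the ranking = $106,100.

Calder pays $106,100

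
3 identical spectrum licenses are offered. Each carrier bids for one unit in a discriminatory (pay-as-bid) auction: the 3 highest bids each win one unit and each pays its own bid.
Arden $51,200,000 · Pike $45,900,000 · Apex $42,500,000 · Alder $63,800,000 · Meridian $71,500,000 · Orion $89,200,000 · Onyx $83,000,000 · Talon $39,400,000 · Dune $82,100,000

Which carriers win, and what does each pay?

Sorting: 89,200,000 (Orion), 83,000,000 (Onyx), 82,100,000 (Dune), 71,500,000 (Meridian), 63,800,000 (Alder), …
The 3 highest are Orion, Onyx, Dune.
Each winner pays its own bid: Orion $89,200,000, Onyx $83,000,000, Dune $82,100,000.

Orion $89,200,000, Onyx $83,000,000, Dune $82,100,000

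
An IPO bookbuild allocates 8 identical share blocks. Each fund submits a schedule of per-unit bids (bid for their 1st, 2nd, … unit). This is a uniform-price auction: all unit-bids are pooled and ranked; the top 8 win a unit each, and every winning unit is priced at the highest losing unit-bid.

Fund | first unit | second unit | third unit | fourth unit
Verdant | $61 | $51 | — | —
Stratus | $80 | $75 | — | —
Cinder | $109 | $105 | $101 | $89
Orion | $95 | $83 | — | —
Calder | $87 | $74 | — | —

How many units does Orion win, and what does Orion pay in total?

All unit-bids, highest first — top 8: 109 (Cinder-1), 105 (Cinder-2), 101 (Cinder-3), 95 (Orion-1), 89 (Cinder-4), 87 (Calder-1), 83 (Orion-2), 80 (Stratus-1)
First bid not allocated: $75.
Orion wins 2 unit(s) at $75 each.

Orion: 2 units, pays $150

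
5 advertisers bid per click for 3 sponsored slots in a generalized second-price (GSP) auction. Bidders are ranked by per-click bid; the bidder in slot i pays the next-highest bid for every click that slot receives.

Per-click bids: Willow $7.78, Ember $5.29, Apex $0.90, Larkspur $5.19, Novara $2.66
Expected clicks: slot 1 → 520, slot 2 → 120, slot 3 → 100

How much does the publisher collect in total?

Sorting advertisers: $7.78 (Willow) > $5.29 (Ember) > $5.19 (Larkspur) > $2.66 (Novara) > …
Slot 1: Willow pays $5.29 × 520 = $2750.80
Slot 2: Ember pays $5.19 × 120 = $622.80
Slot 3: Larkspur pays $2.66 × 100 = $266.00
Total = $3639.60

Total revenue: $3639.60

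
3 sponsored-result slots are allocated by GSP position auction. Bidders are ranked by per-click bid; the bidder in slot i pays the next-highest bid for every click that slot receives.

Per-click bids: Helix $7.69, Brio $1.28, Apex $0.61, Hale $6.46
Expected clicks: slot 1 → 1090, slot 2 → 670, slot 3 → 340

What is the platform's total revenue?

Ranked by bid: $7.69 (Helix) > $6.46 (Hale) > $1.28 (Brio) > $0.61 (Apex)
Slot 1: Helix pays $6.46 × 1090 = $7041.40
Slot 2: Hale pays $1.28 × 670 = $857.60
Slot 3: Brio pays $0.61 × 340 = $207.40
Total = $8106.40

Total revenue: $8106.40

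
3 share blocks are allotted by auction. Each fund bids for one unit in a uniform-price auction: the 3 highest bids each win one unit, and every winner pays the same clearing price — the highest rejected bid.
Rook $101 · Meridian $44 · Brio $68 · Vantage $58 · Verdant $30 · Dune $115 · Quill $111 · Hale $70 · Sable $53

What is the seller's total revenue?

Ordering the bids: 115 (Dune), 111 (Quill), 101 (Rook), 70 (Hale), 68 (Brio), …
The 3 highest are Dune, Quill, Rook.
First losing bid is Hale's $70, which sets the uniform price.
Total revenue = 3 × $70 = $210.

Total revenue: $210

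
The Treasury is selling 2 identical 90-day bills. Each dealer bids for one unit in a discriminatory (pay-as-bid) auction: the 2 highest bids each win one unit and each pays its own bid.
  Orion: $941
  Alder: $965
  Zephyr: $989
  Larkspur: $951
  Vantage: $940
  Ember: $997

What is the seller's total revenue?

Ordering the bids: 997 (Ember), 989 (Zephyr), 965 (Alder), 951 (Larkspur), …
Winners (2 units): Ember, Zephyr.
Total revenue = 997 + 989 = $1,986.

Total revenue: $1,986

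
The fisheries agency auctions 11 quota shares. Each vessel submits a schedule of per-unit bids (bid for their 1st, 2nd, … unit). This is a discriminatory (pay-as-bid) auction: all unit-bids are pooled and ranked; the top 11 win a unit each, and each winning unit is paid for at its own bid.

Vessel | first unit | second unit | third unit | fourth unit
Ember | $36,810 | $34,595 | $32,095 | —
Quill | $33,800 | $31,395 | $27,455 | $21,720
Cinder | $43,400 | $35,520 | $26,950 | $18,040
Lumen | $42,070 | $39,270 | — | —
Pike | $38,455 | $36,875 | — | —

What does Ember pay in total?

Ember pays $103,500

Merging the schedules and taking the best 11: 43,400 (Cinder-1), 42,070 (Lumen-1), 39,270 (Lumen-2), 38,455 (Pike-1), 36,875 (Pike-2), 36,810 (Ember-1), 35,520 (Cinder-2), 34,595 (Ember-2), 33,800 (Quill-1), 32,095 (Ember-3), 31,395 (Quill-2)
Next rejected bid: $27,455 (not a price — pay-as-bid).
Ember's winning unit-bids: 36,810 + 34,595 + 32,095 = $103,500.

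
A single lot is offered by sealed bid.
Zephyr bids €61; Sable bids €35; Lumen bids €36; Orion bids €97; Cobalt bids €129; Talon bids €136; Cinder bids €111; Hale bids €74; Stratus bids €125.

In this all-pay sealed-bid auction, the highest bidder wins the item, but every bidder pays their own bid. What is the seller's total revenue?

Sorting bids: 136 (Talon) > 129 (Cobalt) > 125 (Stratus) > 111 (Cinder) > 97 (Orion) > 74 (Hale) > …
Every bidder forfeits their bid regardless of winning.
Revenue = 61 + 35 + 36 + 97 + 129 + 136 + 111 + 74 + 125 = €804.

Total revenue: €804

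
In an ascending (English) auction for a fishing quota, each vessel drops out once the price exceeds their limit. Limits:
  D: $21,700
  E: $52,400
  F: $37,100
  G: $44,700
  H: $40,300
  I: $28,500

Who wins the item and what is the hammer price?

E wins at $44,700

Sorting limits: 52,400 (E) > 44,700 (G) > 40,300 (H) > 37,100 (F) > 28,500 (I) > 21,700 (D)
G is the last rival to drop out, at $44,700; E remains and wins at that price.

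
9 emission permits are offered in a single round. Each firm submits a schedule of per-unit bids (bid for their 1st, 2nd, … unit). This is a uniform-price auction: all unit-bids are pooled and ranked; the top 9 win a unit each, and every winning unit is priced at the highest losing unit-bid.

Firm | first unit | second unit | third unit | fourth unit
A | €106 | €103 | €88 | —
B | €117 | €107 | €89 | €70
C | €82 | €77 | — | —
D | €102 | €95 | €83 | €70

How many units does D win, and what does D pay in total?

D: 3 units, pays €246

Pooled unit-bids ranked (top 9): 117 (B-1), 107 (B-2), 106 (A-1), 103 (A-2), 102 (D-1), 95 (D-2), 89 (B-3), 88 (A-3), 83 (D-3)
The (k+1)-th unit-bid is €82.
D wins 3 unit(s) at €82 each.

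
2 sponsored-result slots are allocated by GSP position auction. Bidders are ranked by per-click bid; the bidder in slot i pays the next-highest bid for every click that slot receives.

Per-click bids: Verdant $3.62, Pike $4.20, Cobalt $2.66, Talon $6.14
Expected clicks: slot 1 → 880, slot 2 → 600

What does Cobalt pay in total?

Per-click bids in order: $6.14 (Talon) > $4.20 (Pike) > $3.62 (Verdant) > …
Cobalt ranks below slot 2 → no slot, pays nothing.

Cobalt pays $0.00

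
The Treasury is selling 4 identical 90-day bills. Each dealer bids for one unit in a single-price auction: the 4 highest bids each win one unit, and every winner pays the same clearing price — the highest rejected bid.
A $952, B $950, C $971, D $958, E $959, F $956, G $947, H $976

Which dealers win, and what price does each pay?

Ordering the bids: 976 (H), 971 (C), 959 (E), 958 (D), 956 (F), 952 (A), …
Top 4: H, C, E, D.
First losing bid is F's $956, which sets the uniform price.

H, C, E, D; each pays $956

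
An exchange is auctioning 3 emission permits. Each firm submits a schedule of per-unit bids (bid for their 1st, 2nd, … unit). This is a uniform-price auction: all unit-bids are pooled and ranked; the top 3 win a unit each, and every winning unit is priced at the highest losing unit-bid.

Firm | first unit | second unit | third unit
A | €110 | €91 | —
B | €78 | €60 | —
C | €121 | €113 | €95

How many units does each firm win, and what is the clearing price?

A 1, C 2; clearing price €95

All unit-bids, highest first — top 3: 121 (C-1), 113 (C-2), 110 (A-1)
First bid not allocated: €95.
Allocation: A 1, C 2.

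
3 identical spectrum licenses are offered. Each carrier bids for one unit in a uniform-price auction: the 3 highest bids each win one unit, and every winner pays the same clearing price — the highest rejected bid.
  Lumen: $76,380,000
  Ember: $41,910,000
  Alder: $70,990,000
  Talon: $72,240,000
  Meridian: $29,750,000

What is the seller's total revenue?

Total revenue: $125,730,000

Sorting: 76,380,000 (Lumen), 72,240,000 (Talon), 70,990,000 (Alder), 41,910,000 (Ember), 29,750,000 (Meridian)
Top 3: Lumen, Talon, Alder.
Highest unsuccessful bid: $41,910,000 → clearing price.
Total revenue = 3 × $41,910,000 = $125,730,000.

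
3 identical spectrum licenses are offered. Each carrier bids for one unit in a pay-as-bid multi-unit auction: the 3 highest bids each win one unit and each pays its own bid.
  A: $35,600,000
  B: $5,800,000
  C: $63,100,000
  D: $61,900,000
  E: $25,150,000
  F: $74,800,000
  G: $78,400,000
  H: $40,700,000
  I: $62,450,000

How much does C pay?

Sorting: 78,400,000 (G), 74,800,000 (F), 63,100,000 (C), 62,450,000 (I), 61,900,000 (D), …
The 3 highest are G, F, C.
C wins → own bid $63,100,000.

C pays $63,100,000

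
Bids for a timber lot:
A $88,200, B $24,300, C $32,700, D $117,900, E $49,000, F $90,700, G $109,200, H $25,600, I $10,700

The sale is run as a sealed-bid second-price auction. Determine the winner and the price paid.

Rule: the highest bidder wins and pays the second-highest bid.
Bids in order: 117,900 (D) > 109,200 (G) > 90,700 (F) > 88,200 (A) > 49,000 (E) > 32,700 (C) > …
D wins with the highest bid; price is set by the runner-up at $109,200.

D pays $109,200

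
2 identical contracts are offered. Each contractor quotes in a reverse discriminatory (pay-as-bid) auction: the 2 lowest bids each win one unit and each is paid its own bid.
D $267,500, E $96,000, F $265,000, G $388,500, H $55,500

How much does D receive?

D is paid $0

Bids ranked low→high: 55,500 (H), 96,000 (E), 265,000 (F), 267,500 (D), …
Winners (2 units): H, E.
D does not win → $0.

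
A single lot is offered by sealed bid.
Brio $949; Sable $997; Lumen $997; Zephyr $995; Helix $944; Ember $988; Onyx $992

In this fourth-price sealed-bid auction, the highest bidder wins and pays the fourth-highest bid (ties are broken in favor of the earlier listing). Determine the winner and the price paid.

Fourth-price sealed-bid auction: the highest bidder wins and pays the fourth-highest bid.
Bids ranked: 997 (Sable) > 997 (Lumen) > 995 (Zephyr) > 992 (Onyx) > 988 (Ember) > 949 (Brio) > …
Tie at $997 → Sable wins by tie-break.
Sable is highest; pays the fourth-highest bid, $992.

Sable pays $992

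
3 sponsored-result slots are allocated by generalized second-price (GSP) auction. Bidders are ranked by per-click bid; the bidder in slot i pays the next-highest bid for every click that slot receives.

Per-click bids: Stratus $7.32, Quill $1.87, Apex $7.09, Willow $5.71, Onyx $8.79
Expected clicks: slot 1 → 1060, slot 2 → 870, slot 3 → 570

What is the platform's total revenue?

Total revenue: $17182.20

Sorting advertisers: $8.79 (Onyx) > $7.32 (Stratus) > $7.09 (Apex) > $5.71 (Willow) > …
Slot 1: Onyx pays $7.32 × 1060 = $7759.20
Slot 2: Stratus pays $7.09 × 870 = $6168.30
Slot 3: Apex pays $5.71 × 570 = $3254.70
Total = $17182.20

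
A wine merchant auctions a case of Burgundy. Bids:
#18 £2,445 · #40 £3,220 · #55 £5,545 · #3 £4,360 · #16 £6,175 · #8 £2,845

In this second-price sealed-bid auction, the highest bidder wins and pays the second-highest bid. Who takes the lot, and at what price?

#16 pays £5,545

Second-price sealed-bid auction: the highest bidder wins and pays the second-highest bid.
Bids ranked: 6,175 (#16) > 5,545 (#55) > 4,360 (#3) > 3,220 (#40) > 2,845 (#8) > 2,445 (#18)
Second-price: #16 pays #55's bid of £5,545.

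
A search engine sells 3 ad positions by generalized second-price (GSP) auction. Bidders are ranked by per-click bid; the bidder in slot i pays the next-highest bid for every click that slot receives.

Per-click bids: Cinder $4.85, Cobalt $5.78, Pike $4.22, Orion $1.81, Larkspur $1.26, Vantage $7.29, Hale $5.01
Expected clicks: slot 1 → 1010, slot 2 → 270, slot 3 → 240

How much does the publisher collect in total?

Sorting advertisers: $7.29 (Vantage) > $5.78 (Cobalt) > $5.01 (Hale) > $4.85 (Cinder) > …
Slot 1: Vantage pays $5.78 × 1010 = $5837.80
Slot 2: Cobalt pays $5.01 × 270 = $1352.70
Slot 3: Hale pays $4.85 × 240 = $1164.00
Total = $8354.50

Total revenue: $8354.50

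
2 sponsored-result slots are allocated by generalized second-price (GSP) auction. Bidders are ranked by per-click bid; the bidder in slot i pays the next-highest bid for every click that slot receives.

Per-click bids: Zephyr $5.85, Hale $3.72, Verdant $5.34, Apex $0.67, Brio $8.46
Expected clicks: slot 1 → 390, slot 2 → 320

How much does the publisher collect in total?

Per-click bids in order: $8.46 (Brio) > $5.85 (Zephyr) > $5.34 (Verdant) > …
Slot 1: Brio pays $5.85 × 390 = $2281.50
Slot 2: Zephyr pays $5.34 × 320 = $1708.80
Total = $3990.30

Total revenue: $3990.30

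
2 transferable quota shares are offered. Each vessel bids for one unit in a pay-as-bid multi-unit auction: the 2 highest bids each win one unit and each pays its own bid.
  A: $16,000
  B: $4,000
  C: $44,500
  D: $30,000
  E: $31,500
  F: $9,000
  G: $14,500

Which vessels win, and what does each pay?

Bids ranked high→low: 44,500 (C), 31,500 (E), 30,000 (D), 16,000 (A), …
Top 2: C, E.
Each winner pays its own bid: C $44,500, E $31,500.

C $44,500, E $31,500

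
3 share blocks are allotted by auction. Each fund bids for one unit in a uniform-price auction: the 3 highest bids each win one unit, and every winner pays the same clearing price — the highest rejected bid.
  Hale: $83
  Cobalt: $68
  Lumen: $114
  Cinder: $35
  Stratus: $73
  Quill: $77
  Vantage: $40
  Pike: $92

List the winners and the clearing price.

Bids ranked high→low: 114 (Lumen), 92 (Pike), 83 (Hale), 77 (Quill), 73 (Stratus), …
Winners (3 units): Lumen, Pike, Hale.
Clearing price = highest rejected bid = $77.

Lumen, Pike, Hale; each pays $77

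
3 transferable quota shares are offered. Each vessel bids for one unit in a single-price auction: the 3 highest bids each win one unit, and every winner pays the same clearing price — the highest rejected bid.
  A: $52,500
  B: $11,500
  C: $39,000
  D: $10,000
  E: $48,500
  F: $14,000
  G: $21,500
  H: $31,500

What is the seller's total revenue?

Total revenue: $94,500

Bids ranked high→low: 52,500 (A), 48,500 (E), 39,000 (C), 31,500 (H), 21,500 (G), …
Top 3: A, E, C.
Highest unsuccessful bid: $31,500 → clearing price.
Total revenue = 3 × $31,500 = $94,500.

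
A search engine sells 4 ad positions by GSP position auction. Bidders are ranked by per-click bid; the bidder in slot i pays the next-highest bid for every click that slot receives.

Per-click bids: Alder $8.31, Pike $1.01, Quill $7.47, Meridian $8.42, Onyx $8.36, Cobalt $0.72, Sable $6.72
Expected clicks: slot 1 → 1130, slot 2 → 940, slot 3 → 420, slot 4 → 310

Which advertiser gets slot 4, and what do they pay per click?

Quill; $6.72 per click

Per-click bids in order: $8.42 (Meridian) > $8.36 (Onyx) > $8.31 (Alder) > $7.47 (Quill) > $6.72 (Sable) > …
Slot 4 goes to the fourth-ranked bidder, Quill, who pays the next bid down: $6.72/click.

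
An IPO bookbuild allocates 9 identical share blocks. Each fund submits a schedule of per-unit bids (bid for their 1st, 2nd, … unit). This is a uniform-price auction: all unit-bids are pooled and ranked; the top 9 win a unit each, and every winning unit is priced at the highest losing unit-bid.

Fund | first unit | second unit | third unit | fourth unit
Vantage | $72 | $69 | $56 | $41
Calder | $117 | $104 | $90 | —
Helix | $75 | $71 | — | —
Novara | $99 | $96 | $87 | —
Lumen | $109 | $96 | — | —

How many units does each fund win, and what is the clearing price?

Calder 3, Helix 1, Lumen 2, Novara 3; clearing price $72

All unit-bids, highest first — top 9: 117 (Calder-1), 109 (Lumen-1), 104 (Calder-2), 99 (Novara-1), 96 (Novara-2), 96 (Lumen-2), 90 (Calder-3), 87 (Novara-3), 75 (Helix-1)
First bid not allocated: $72.
Allocation: Calder 3, Helix 1, Lumen 2, Novara 3.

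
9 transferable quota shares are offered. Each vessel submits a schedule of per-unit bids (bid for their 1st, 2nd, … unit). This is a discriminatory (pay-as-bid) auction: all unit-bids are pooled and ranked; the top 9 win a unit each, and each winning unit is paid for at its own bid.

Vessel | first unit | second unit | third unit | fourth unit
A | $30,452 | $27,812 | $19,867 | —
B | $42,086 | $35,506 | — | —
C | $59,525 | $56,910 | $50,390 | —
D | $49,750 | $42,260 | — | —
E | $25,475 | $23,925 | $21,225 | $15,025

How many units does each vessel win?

All unit-bids, highest first — top 9: 59,525 (C-1), 56,910 (C-2), 50,390 (C-3), 49,750 (D-1), 42,260 (D-2), 42,086 (B-1), 35,506 (B-2), 30,452 (A-1), 27,812 (A-2)
Next rejected bid: $25,475 (not a price — pay-as-bid).
Allocation: A 2, B 2, C 3, D 2.

A 2, B 2, C 3, D 2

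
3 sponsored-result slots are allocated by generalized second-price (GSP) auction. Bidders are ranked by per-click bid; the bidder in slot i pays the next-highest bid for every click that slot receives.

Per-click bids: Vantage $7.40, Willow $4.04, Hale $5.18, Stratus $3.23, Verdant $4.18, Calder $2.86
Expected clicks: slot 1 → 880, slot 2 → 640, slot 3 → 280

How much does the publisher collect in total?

Total revenue: $8364.80

Per-click bids in order: $7.40 (Vantage) > $5.18 (Hale) > $4.18 (Verdant) > $4.04 (Willow) > …
Slot 1: Vantage pays $5.18 × 880 = $4558.40
Slot 2: Hale pays $4.18 × 640 = $2675.20
Slot 3: Verdant pays $4.04 × 280 = $1131.20
Total = $8364.80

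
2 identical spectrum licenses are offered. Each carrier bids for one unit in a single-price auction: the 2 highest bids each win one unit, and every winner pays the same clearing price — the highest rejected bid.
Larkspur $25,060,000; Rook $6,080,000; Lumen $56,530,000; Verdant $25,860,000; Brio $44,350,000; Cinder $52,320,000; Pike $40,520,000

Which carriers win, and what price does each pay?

Ordering the bids: 56,530,000 (Lumen), 52,320,000 (Cinder), 44,350,000 (Brio), 40,520,000 (Pike), …
Top 2: Lumen, Cinder.
Highest unsuccessful bid: $44,350,000 → clearing price.

Lumen, Cinder; each pays $44,350,000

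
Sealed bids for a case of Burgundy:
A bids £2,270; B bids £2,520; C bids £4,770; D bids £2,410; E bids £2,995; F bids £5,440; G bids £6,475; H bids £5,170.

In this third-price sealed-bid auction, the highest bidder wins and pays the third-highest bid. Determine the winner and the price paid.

G pays £5,170

Third-price sealed-bid auction: the highest bidder wins and pays the third-highest bid.
Sorting bids: 6,475 (G) > 5,440 (F) > 5,170 (H) > 4,770 (C) > 2,995 (E) > 2,520 (B) > …
G wins; payment is bid #3 in the ranking = £5,170.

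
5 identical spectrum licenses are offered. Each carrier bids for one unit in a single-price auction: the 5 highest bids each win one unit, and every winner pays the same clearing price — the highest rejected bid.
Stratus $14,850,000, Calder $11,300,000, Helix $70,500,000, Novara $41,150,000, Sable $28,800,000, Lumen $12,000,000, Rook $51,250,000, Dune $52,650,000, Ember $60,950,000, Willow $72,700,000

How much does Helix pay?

Helix pays $41,150,000

Sorting: 72,700,000 (Willow), 70,500,000 (Helix), 60,950,000 (Ember), 52,650,000 (Dune), 51,250,000 (Rook), 41,150,000 (Novara), 28,800,000 (Sable), …
Top 5: Willow, Helix, Ember, Dune, Rook.
Highest unsuccessful bid: $41,150,000 → clearing price.
Helix wins → pays $41,150,000.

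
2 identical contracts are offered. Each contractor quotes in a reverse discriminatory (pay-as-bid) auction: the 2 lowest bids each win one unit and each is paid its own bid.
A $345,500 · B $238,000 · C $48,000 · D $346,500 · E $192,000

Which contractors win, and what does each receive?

C $48,000, E $192,000

Bids ranked low→high: 48,000 (C), 192,000 (E), 238,000 (B), 345,500 (A), …
The 2 lowest are C, E.
Each winner is paid its own bid: C $48,000, E $192,000.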